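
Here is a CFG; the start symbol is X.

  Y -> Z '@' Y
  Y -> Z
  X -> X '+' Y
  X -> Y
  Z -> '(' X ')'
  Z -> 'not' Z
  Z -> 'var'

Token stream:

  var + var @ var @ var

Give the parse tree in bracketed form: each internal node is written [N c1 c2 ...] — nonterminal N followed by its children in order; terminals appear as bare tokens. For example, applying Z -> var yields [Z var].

[X [X [Y [Z var]]] + [Y [Z var] @ [Y [Z var] @ [Y [Z var]]]]]

X
X + Y
Y + Y
Z + Y
var + Y
var + Z @ Y
var + var @ Y
var + var @ Z @ Y
var + var @ var @ Y
var + var @ var @ Z
var + var @ var @ var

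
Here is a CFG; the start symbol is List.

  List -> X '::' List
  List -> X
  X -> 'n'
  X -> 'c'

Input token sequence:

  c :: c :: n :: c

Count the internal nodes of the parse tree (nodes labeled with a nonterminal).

8

[List [X c] :: [List [X c] :: [List [X n] :: [List [X c]]]]]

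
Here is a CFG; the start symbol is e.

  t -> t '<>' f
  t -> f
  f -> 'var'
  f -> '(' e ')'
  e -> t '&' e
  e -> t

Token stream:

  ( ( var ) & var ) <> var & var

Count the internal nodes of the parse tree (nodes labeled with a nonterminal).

17

[e [t [t [f ( [e [t [f ( [e [t [f var]]] )]] & [e [t [f var]]]] )]] <> [f var]] & [e [t [f var]]]]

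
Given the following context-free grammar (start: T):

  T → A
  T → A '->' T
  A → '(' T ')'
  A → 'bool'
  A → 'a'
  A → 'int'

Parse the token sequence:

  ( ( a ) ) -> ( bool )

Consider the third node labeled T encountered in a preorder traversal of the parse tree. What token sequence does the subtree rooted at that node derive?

a

[T [A ( [T [A ( [T [A a]] )]] )] -> [T [A ( [T [A bool]] )]]]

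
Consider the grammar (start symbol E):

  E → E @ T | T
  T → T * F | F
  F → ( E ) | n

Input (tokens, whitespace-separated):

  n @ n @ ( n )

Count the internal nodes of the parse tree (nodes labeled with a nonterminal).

12

[E [E [E [T [F n]]] @ [T [F n]]] @ [T [F ( [E [T [F n]]] )]]]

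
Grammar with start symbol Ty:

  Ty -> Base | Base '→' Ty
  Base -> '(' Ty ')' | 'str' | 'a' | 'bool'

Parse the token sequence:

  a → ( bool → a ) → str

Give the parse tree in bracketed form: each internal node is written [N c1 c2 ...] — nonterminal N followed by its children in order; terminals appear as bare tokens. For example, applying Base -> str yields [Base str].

[Ty [Base a] → [Ty [Base ( [Ty [Base bool] → [Ty [Base a]]] )] → [Ty [Base str]]]]

Ty
Base → Ty
a → Ty
a → Base → Ty
a → ( Ty ) → Ty
a → ( Base → Ty ) → Ty
a → ( bool → Ty ) → Ty
a → ( bool → Base ) → Ty
a → ( bool → a ) → Ty
a → ( bool → a ) → Base
a → ( bool → a ) → str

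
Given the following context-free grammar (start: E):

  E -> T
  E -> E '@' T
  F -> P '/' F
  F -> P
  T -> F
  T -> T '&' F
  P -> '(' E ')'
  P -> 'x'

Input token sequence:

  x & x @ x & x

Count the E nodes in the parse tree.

2

[E [E [T [T [F [P x]]] & [F [P x]]]] @ [T [T [F [P x]]] & [F [P x]]]]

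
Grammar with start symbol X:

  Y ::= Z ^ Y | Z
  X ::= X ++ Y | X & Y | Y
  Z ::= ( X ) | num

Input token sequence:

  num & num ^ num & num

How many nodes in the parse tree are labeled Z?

4

[X [X [X [Y [Z num]]] & [Y [Z num] ^ [Y [Z num]]]] & [Y [Z num]]]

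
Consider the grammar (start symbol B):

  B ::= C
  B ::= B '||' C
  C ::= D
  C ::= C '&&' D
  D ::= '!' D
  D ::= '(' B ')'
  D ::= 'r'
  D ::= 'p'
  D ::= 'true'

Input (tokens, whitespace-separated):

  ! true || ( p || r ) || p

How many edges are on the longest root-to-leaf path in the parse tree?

[B [B [B [C [D ! [D true]]]] || [C [D ( [B [B [C [D p]]] || [C [D r]]] )]]] || [C [D p]]]

8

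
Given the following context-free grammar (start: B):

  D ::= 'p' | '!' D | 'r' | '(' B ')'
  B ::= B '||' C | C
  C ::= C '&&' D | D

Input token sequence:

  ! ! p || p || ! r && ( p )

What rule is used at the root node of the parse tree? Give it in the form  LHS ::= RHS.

B ::= B '||' C

[B [B [B [C [D ! [D ! [D p]]]]] || [C [D p]]] || [C [C [D ! [D r]]] && [D ( [B [C [D p]]] )]]]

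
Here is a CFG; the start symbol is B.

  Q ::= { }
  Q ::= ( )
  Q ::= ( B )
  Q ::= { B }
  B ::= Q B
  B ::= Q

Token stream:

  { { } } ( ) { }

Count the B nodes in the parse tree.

4

[B [Q { [B [Q { }]] }] [B [Q ( )] [B [Q { }]]]]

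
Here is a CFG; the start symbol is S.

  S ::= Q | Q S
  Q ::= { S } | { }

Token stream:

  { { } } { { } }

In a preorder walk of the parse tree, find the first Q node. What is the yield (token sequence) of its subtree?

{ { } }

[S [Q { [S [Q { }]] }] [S [Q { [S [Q { }]] }]]]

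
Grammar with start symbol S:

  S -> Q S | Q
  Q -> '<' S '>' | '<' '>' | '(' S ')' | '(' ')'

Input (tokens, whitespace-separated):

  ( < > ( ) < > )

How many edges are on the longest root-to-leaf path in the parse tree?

6

[S [Q ( [S [Q < >] [S [Q ( )] [S [Q < >]]]] )]]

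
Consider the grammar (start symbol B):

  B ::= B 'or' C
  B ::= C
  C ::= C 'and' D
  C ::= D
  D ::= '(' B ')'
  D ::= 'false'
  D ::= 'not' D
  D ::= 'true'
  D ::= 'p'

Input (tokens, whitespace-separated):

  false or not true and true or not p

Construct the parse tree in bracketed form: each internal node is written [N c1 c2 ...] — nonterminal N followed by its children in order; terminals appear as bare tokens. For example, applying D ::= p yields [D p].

[B [B [B [C [D false]]] or [C [C [D not [D true]]] and [D true]]] or [C [D not [D p]]]]

B
B or C
B or C or C
C or C or C
D or C or C
false or C or C
false or C and D or C
false or D and D or C
false or not D and D or C
false or not true and D or C
false or not true and true or C
false or not true and true or D
false or not true and true or not D
false or not true and true or not p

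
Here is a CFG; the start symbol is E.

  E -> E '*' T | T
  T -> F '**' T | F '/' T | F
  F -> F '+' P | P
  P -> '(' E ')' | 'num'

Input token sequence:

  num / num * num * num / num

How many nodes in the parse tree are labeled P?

[E [E [E [T [F [P num]] / [T [F [P num]]]]] * [T [F [P num]]]] * [T [F [P num]] / [T [F [P num]]]]]

5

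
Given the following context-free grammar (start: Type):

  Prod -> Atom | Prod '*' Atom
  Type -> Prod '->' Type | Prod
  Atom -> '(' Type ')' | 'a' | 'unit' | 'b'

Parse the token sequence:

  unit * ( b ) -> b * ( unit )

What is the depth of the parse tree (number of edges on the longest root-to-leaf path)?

[Type [Prod [Prod [Atom unit]] * [Atom ( [Type [Prod [Atom b]]] )]] -> [Type [Prod [Prod [Atom b]] * [Atom ( [Type [Prod [Atom unit]]] )]]]]

7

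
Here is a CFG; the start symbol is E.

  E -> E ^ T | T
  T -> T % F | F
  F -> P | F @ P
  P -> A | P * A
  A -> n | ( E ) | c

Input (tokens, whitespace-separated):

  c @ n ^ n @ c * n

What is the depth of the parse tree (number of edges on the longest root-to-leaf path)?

7

[E [E [T [F [F [P [A c]]] @ [P [A n]]]]] ^ [T [F [F [P [A n]]] @ [P [P [A c]] * [A n]]]]]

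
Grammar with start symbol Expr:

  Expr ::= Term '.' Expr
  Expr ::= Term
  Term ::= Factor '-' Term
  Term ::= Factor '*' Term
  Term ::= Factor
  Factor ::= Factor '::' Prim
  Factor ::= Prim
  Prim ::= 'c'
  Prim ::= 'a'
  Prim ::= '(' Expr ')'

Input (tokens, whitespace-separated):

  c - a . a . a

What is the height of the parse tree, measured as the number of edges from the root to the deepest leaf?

6

[Expr [Term [Factor [Prim c]] - [Term [Factor [Prim a]]]] . [Expr [Term [Factor [Prim a]]] . [Expr [Term [Factor [Prim a]]]]]]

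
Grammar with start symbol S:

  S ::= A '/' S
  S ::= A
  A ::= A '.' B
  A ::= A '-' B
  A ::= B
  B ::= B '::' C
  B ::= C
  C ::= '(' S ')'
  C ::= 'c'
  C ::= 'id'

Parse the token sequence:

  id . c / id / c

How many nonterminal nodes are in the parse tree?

15

[S [A [A [B [C id]]] . [B [C c]]] / [S [A [B [C id]]] / [S [A [B [C c]]]]]]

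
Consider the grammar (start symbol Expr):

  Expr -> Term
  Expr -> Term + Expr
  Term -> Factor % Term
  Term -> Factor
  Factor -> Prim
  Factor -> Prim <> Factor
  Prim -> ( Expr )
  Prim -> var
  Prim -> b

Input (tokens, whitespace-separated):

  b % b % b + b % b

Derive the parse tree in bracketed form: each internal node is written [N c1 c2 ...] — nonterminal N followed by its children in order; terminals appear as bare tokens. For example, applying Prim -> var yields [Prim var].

Expr
Term + Expr
Factor % Term + Expr
Prim % Term + Expr
b % Term + Expr
b % Factor % Term + Expr
b % Prim % Term + Expr
b % b % Term + Expr
b % b % Factor + Expr
b % b % Prim + Expr
b % b % b + Expr
b % b % b + Term
b % b % b + Factor % Term
b % b % b + Prim % Term
b % b % b + b % Term
b % b % b + b % Factor
b % b % b + b % Prim
b % b % b + b % b

[Expr [Term [Factor [Prim b]] % [Term [Factor [Prim b]] % [Term [Factor [Prim b]]]]] + [Expr [Term [Factor [Prim b]] % [Term [Factor [Prim b]]]]]]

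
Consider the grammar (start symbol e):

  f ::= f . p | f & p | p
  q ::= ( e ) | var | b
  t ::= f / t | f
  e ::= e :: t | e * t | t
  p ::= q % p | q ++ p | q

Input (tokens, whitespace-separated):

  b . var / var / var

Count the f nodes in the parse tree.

4

[e [t [f [f [p [q b]]] . [p [q var]]] / [t [f [p [q var]]] / [t [f [p [q var]]]]]]]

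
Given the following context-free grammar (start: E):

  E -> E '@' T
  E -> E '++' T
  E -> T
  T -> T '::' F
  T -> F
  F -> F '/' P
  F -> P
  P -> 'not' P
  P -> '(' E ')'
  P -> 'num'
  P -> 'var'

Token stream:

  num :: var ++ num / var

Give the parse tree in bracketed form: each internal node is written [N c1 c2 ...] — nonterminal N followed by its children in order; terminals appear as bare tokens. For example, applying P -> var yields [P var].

[E [E [T [T [F [P num]]] :: [F [P var]]]] ++ [T [F [F [P num]] / [P var]]]]

E
E ++ T
T ++ T
T :: F ++ T
F :: F ++ T
P :: F ++ T
num :: F ++ T
num :: P ++ T
num :: var ++ T
num :: var ++ F
num :: var ++ F / P
num :: var ++ P / P
num :: var ++ num / P
num :: var ++ num / var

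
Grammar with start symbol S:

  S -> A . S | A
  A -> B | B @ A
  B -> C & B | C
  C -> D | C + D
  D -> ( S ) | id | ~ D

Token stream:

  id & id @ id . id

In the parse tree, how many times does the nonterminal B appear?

4

[S [A [B [C [D id]] & [B [C [D id]]]] @ [A [B [C [D id]]]]] . [S [A [B [C [D id]]]]]]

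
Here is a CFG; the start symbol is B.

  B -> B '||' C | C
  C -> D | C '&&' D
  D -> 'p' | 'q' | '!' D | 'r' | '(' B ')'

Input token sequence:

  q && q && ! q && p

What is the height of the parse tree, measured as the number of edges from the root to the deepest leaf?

6

[B [C [C [C [C [D q]] && [D q]] && [D ! [D q]]] && [D p]]]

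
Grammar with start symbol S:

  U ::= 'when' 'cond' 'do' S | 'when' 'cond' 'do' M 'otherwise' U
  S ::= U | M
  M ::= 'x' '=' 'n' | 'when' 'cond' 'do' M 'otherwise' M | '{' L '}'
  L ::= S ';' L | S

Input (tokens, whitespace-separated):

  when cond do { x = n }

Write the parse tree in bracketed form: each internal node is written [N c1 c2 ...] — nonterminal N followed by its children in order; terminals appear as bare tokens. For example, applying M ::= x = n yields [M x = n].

S
U
when cond do S
when cond do M
when cond do { L }
when cond do { S }
when cond do { M }
when cond do { x = n }

[S [U when cond do [S [M { [L [S [M x = n]]] }]]]]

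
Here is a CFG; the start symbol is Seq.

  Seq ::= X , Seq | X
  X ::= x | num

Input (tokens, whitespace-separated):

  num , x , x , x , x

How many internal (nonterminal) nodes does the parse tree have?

[Seq [X num] , [Seq [X x] , [Seq [X x] , [Seq [X x] , [Seq [X x]]]]]]

10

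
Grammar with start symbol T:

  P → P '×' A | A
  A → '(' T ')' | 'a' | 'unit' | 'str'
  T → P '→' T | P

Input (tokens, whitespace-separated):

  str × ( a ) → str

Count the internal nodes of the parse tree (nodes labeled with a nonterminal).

[T [P [P [A str]] × [A ( [T [P [A a]]] )]] → [T [P [A str]]]]

11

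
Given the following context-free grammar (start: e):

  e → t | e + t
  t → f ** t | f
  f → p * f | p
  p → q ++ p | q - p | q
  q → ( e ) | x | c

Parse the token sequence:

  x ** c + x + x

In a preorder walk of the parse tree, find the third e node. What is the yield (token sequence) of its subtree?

x ** c

[e [e [e [t [f [p [q x]]] ** [t [f [p [q c]]]]]] + [t [f [p [q x]]]]] + [t [f [p [q x]]]]]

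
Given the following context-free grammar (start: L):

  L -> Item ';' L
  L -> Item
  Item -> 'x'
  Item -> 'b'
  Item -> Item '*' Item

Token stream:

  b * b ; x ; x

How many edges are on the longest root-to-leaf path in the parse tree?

[L [Item [Item b] * [Item b]] ; [L [Item x] ; [L [Item x]]]]

4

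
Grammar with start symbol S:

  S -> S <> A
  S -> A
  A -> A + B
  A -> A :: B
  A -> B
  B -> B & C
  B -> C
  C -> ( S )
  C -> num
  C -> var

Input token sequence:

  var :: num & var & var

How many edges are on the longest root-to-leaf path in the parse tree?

6

[S [A [A [B [C var]]] :: [B [B [B [C num]] & [C var]] & [C var]]]]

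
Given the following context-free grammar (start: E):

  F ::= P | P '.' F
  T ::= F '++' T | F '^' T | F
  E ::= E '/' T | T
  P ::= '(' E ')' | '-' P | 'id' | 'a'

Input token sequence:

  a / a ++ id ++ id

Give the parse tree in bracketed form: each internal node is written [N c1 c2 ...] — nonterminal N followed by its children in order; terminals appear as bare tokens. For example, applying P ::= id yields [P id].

[E [E [T [F [P a]]]] / [T [F [P a]] ++ [T [F [P id]] ++ [T [F [P id]]]]]]

E
E / T
T / T
F / T
P / T
a / T
a / F ++ T
a / P ++ T
a / a ++ T
a / a ++ F ++ T
a / a ++ P ++ T
a / a ++ id ++ T
a / a ++ id ++ F
a / a ++ id ++ P
a / a ++ id ++ id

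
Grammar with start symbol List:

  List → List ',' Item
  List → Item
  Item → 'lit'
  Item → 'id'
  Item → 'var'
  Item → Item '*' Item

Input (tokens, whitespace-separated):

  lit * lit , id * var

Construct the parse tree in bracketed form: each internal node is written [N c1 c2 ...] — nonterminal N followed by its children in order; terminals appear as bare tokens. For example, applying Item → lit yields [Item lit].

[List [List [Item [Item lit] * [Item lit]]] , [Item [Item id] * [Item var]]]

List
List , Item
Item , Item
Item * Item , Item
lit * Item , Item
lit * lit , Item
lit * lit , Item * Item
lit * lit , id * Item
lit * lit , id * var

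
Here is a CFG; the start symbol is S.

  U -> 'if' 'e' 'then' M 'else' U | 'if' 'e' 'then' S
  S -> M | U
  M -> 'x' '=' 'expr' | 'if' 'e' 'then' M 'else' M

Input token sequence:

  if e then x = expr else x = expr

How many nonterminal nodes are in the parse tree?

[S [M if e then [M x = expr] else [M x = expr]]]

4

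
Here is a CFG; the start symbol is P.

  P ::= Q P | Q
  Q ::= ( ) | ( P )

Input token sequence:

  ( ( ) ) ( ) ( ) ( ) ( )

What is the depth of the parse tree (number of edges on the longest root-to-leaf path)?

6

[P [Q ( [P [Q ( )]] )] [P [Q ( )] [P [Q ( )] [P [Q ( )] [P [Q ( )]]]]]]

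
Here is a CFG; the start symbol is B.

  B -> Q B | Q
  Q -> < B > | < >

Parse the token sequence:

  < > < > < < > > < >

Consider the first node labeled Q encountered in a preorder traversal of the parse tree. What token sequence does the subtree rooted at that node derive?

[B [Q < >] [B [Q < >] [B [Q < [B [Q < >]] >] [B [Q < >]]]]]

< >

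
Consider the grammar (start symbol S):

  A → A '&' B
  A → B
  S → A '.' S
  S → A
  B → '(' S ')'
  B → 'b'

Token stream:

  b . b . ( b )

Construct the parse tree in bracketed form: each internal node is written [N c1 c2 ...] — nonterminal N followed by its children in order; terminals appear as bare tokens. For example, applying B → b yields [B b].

S
A . S
B . S
b . S
b . A . S
b . B . S
b . b . S
b . b . A
b . b . B
b . b . ( S )
b . b . ( A )
b . b . ( B )
b . b . ( b )

[S [A [B b]] . [S [A [B b]] . [S [A [B ( [S [A [B b]]] )]]]]]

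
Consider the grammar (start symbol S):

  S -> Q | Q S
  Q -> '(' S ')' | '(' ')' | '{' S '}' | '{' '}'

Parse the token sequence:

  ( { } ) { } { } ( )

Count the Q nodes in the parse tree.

[S [Q ( [S [Q { }]] )] [S [Q { }] [S [Q { }] [S [Q ( )]]]]]

5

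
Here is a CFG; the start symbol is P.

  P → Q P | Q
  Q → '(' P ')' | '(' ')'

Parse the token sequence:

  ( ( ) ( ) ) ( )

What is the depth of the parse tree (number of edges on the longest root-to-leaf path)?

5

[P [Q ( [P [Q ( )] [P [Q ( )]]] )] [P [Q ( )]]]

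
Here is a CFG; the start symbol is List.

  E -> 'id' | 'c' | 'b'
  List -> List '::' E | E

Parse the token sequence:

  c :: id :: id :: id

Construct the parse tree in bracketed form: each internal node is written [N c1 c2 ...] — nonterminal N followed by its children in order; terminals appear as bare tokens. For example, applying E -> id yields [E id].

List
List :: E
List :: E :: E
List :: E :: E :: E
E :: E :: E :: E
c :: E :: E :: E
c :: id :: E :: E
c :: id :: id :: E
c :: id :: id :: id

[List [List [List [List [E c]] :: [E id]] :: [E id]] :: [E id]]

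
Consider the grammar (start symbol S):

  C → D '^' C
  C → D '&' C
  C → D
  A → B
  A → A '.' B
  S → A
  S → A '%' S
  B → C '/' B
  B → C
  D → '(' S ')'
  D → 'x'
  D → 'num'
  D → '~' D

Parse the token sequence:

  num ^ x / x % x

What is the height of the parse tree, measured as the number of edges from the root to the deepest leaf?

[S [A [B [C [D num] ^ [C [D x]]] / [B [C [D x]]]]] % [S [A [B [C [D x]]]]]]

6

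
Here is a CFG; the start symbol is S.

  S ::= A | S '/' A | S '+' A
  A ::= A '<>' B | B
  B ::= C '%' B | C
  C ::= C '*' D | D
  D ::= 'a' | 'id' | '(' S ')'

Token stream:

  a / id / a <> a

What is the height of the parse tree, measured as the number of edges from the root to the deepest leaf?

[S [S [S [A [B [C [D a]]]]] / [A [B [C [D id]]]]] / [A [A [B [C [D a]]]] <> [B [C [D a]]]]]

7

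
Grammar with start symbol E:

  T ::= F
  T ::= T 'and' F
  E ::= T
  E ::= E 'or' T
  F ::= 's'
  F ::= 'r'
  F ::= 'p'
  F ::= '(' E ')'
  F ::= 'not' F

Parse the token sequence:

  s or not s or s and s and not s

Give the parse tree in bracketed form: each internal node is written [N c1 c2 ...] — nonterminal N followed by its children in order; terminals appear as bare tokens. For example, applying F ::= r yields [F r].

E
E or T
E or T or T
T or T or T
F or T or T
s or T or T
s or F or T
s or not F or T
s or not s or T
s or not s or T and F
s or not s or T and F and F
s or not s or F and F and F
s or not s or s and F and F
s or not s or s and s and F
s or not s or s and s and not F
s or not s or s and s and not s

[E [E [E [T [F s]]] or [T [F not [F s]]]] or [T [T [T [F s]] and [F s]] and [F not [F s]]]]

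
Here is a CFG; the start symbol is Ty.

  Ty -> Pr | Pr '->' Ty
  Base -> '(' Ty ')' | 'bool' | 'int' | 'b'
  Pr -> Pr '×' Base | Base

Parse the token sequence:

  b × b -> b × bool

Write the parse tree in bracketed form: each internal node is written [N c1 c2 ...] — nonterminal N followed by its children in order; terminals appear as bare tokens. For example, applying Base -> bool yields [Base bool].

Ty
Pr -> Ty
Pr × Base -> Ty
Base × Base -> Ty
b × Base -> Ty
b × b -> Ty
b × b -> Pr
b × b -> Pr × Base
b × b -> Base × Base
b × b -> b × Base
b × b -> b × bool

[Ty [Pr [Pr [Base b]] × [Base b]] -> [Ty [Pr [Pr [Base b]] × [Base bool]]]]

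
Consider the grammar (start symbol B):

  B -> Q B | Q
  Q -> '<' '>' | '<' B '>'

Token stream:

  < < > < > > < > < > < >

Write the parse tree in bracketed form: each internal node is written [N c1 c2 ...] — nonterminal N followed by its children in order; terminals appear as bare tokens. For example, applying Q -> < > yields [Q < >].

B
Q B
< B > B
< Q B > B
< < > B > B
< < > Q > B
< < > < > > B
< < > < > > Q B
< < > < > > < > B
< < > < > > < > Q B
< < > < > > < > < > B
< < > < > > < > < > Q
< < > < > > < > < > < >

[B [Q < [B [Q < >] [B [Q < >]]] >] [B [Q < >] [B [Q < >] [B [Q < >]]]]]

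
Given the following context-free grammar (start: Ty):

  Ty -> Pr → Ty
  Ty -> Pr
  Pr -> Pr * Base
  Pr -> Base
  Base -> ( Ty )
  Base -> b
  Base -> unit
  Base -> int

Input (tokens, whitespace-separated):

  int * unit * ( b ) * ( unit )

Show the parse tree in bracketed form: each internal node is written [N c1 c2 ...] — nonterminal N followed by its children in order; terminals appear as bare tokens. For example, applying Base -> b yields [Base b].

[Ty [Pr [Pr [Pr [Pr [Base int]] * [Base unit]] * [Base ( [Ty [Pr [Base b]]] )]] * [Base ( [Ty [Pr [Base unit]]] )]]]

Ty
Pr
Pr * Base
Pr * Base * Base
Pr * Base * Base * Base
Base * Base * Base * Base
int * Base * Base * Base
int * unit * Base * Base
int * unit * ( Ty ) * Base
int * unit * ( Pr ) * Base
int * unit * ( Base ) * Base
int * unit * ( b ) * Base
int * unit * ( b ) * ( Ty )
int * unit * ( b ) * ( Pr )
int * unit * ( b ) * ( Base )
int * unit * ( b ) * ( unit )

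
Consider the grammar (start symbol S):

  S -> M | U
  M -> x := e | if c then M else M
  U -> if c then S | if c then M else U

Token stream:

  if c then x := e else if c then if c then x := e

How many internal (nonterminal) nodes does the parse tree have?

[S [U if c then [M x := e] else [U if c then [S [U if c then [S [M x := e]]]]]]]

8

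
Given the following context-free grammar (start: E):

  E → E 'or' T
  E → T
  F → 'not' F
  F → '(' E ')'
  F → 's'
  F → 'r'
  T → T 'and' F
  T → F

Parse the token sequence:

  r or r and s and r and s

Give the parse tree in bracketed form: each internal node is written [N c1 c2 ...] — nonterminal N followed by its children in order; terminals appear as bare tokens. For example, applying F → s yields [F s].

E
E or T
T or T
F or T
r or T
r or T and F
r or T and F and F
r or T and F and F and F
r or F and F and F and F
r or r and F and F and F
r or r and s and F and F
r or r and s and r and F
r or r and s and r and s

[E [E [T [F r]]] or [T [T [T [T [F r]] and [F s]] and [F r]] and [F s]]]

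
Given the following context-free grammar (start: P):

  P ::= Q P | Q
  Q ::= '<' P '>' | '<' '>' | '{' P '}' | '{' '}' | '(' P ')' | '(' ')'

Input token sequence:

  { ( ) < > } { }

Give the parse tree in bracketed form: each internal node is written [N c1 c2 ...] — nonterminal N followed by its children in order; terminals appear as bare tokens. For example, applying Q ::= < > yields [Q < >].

P
Q P
{ P } P
{ Q P } P
{ ( ) P } P
{ ( ) Q } P
{ ( ) < > } P
{ ( ) < > } Q
{ ( ) < > } { }

[P [Q { [P [Q ( )] [P [Q < >]]] }] [P [Q { }]]]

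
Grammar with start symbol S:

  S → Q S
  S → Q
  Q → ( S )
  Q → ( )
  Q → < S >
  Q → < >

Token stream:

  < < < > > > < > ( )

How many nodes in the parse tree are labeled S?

5

[S [Q < [S [Q < [S [Q < >]] >]] >] [S [Q < >] [S [Q ( )]]]]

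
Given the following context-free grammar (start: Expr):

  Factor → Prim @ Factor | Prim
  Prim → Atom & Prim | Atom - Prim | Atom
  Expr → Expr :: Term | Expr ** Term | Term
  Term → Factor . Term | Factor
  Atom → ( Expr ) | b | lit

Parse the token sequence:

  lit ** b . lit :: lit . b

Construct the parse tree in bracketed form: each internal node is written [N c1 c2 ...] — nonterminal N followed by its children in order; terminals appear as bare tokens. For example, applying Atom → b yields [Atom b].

[Expr [Expr [Expr [Term [Factor [Prim [Atom lit]]]]] ** [Term [Factor [Prim [Atom b]]] . [Term [Factor [Prim [Atom lit]]]]]] :: [Term [Factor [Prim [Atom lit]]] . [Term [Factor [Prim [Atom b]]]]]]

Expr
Expr :: Term
Expr ** Term :: Term
Term ** Term :: Term
Factor ** Term :: Term
Prim ** Term :: Term
Atom ** Term :: Term
lit ** Term :: Term
lit ** Factor . Term :: Term
lit ** Prim . Term :: Term
lit ** Atom . Term :: Term
lit ** b . Term :: Term
lit ** b . Factor :: Term
lit ** b . Prim :: Term
lit ** b . Atom :: Term
lit ** b . lit :: Term
lit ** b . lit :: Factor . Term
lit ** b . lit :: Prim . Term
lit ** b . lit :: Atom . Term
lit ** b . lit :: lit . Term
lit ** b . lit :: lit . Factor
lit ** b . lit :: lit . Prim
lit ** b . lit :: lit . Atom
lit ** b . lit :: lit . b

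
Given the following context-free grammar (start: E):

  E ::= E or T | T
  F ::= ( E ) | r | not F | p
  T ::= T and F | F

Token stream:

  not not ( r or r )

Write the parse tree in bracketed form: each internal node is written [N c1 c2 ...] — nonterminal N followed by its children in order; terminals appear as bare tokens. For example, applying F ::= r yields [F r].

[E [T [F not [F not [F ( [E [E [T [F r]]] or [T [F r]]] )]]]]]

E
T
F
not F
not not F
not not ( E )
not not ( E or T )
not not ( T or T )
not not ( F or T )
not not ( r or T )
not not ( r or F )
not not ( r or r )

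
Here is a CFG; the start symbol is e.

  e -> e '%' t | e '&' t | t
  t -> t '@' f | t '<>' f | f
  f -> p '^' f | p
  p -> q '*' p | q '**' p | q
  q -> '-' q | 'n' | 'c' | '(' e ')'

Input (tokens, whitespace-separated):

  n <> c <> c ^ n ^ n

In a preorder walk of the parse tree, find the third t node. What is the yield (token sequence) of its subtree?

n

[e [t [t [t [f [p [q n]]]] <> [f [p [q c]]]] <> [f [p [q c]] ^ [f [p [q n]] ^ [f [p [q n]]]]]]]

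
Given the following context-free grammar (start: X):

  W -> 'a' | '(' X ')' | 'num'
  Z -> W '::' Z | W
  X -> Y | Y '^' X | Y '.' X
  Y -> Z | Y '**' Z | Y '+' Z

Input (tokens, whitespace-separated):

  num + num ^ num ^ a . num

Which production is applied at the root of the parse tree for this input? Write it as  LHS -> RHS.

X -> Y '^' X

[X [Y [Y [Z [W num]]] + [Z [W num]]] ^ [X [Y [Z [W num]]] ^ [X [Y [Z [W a]]] . [X [Y [Z [W num]]]]]]]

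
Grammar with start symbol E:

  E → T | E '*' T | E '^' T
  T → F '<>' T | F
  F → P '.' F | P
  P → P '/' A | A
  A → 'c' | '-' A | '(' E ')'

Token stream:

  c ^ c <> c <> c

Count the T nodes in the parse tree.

[E [E [T [F [P [A c]]]]] ^ [T [F [P [A c]]] <> [T [F [P [A c]]] <> [T [F [P [A c]]]]]]]

4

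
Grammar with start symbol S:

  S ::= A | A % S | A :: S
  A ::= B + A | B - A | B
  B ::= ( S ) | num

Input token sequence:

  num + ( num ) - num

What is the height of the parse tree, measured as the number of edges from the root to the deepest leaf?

7

[S [A [B num] + [A [B ( [S [A [B num]]] )] - [A [B num]]]]]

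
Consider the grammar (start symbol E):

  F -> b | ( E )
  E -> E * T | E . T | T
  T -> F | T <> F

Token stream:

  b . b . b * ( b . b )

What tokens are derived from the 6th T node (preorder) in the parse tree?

[E [E [E [E [T [F b]]] . [T [F b]]] . [T [F b]]] * [T [F ( [E [E [T [F b]]] . [T [F b]]] )]]]

b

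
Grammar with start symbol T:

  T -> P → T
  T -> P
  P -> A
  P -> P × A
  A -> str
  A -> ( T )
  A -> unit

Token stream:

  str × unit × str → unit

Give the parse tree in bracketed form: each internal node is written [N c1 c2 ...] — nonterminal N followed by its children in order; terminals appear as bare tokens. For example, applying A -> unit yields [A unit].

T
P → T
P × A → T
P × A × A → T
A × A × A → T
str × A × A → T
str × unit × A → T
str × unit × str → T
str × unit × str → P
str × unit × str → A
str × unit × str → unit

[T [P [P [P [A str]] × [A unit]] × [A str]] → [T [P [A unit]]]]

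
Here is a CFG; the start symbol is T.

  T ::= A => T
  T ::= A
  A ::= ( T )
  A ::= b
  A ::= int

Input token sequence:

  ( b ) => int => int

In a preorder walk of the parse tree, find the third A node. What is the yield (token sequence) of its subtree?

[T [A ( [T [A b]] )] => [T [A int] => [T [A int]]]]

int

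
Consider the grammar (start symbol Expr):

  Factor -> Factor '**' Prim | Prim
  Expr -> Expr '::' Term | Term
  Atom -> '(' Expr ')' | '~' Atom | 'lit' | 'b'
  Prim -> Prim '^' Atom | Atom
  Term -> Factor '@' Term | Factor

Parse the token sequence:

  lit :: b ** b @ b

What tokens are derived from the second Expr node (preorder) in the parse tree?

lit

[Expr [Expr [Term [Factor [Prim [Atom lit]]]]] :: [Term [Factor [Factor [Prim [Atom b]]] ** [Prim [Atom b]]] @ [Term [Factor [Prim [Atom b]]]]]]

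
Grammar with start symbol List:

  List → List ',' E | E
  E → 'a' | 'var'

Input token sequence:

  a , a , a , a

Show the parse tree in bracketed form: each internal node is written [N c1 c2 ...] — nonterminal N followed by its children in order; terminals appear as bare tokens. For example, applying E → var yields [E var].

[List [List [List [List [E a]] , [E a]] , [E a]] , [E a]]

List
List , E
List , E , E
List , E , E , E
E , E , E , E
a , E , E , E
a , a , E , E
a , a , a , E
a , a , a , a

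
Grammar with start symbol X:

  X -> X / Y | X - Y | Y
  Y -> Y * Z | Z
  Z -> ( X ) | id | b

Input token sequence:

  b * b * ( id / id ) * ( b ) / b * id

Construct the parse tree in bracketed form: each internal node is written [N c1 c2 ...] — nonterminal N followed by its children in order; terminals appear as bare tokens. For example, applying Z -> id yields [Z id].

X
X / Y
Y / Y
Y * Z / Y
Y * Z * Z / Y
Y * Z * Z * Z / Y
Z * Z * Z * Z / Y
b * Z * Z * Z / Y
b * b * Z * Z / Y
b * b * ( X ) * Z / Y
b * b * ( X / Y ) * Z / Y
b * b * ( Y / Y ) * Z / Y
b * b * ( Z / Y ) * Z / Y
b * b * ( id / Y ) * Z / Y
b * b * ( id / Z ) * Z / Y
b * b * ( id / id ) * Z / Y
b * b * ( id / id ) * ( X ) / Y
b * b * ( id / id ) * ( Y ) / Y
b * b * ( id / id ) * ( Z ) / Y
b * b * ( id / id ) * ( b ) / Y
b * b * ( id / id ) * ( b ) / Y * Z
b * b * ( id / id ) * ( b ) / Z * Z
b * b * ( id / id ) * ( b ) / b * Z
b * b * ( id / id ) * ( b ) / b * id

[X [X [Y [Y [Y [Y [Z b]] * [Z b]] * [Z ( [X [X [Y [Z id]]] / [Y [Z id]]] )]] * [Z ( [X [Y [Z b]]] )]]] / [Y [Y [Z b]] * [Z id]]]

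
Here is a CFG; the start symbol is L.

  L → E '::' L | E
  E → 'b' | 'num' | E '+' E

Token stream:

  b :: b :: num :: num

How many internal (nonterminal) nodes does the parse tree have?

8

[L [E b] :: [L [E b] :: [L [E num] :: [L [E num]]]]]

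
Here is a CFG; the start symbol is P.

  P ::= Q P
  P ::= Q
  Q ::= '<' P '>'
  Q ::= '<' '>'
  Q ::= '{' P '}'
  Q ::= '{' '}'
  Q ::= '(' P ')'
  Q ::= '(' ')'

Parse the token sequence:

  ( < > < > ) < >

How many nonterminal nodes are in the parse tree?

[P [Q ( [P [Q < >] [P [Q < >]]] )] [P [Q < >]]]

8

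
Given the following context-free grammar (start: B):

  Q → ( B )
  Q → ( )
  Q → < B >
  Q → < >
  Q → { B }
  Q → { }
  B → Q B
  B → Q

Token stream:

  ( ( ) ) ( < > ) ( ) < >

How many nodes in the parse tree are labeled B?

6

[B [Q ( [B [Q ( )]] )] [B [Q ( [B [Q < >]] )] [B [Q ( )] [B [Q < >]]]]]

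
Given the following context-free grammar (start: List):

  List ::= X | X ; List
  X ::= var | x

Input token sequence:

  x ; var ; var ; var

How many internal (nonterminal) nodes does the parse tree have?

8

[List [X x] ; [List [X var] ; [List [X var] ; [List [X var]]]]]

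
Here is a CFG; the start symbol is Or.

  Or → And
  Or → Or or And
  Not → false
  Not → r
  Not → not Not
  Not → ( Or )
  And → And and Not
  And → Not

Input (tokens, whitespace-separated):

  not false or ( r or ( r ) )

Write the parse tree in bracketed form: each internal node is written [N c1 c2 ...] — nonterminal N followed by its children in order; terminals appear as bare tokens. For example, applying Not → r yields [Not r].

[Or [Or [And [Not not [Not false]]]] or [And [Not ( [Or [Or [And [Not r]]] or [And [Not ( [Or [And [Not r]]] )]]] )]]]

Or
Or or And
And or And
Not or And
not Not or And
not false or And
not false or Not
not false or ( Or )
not false or ( Or or And )
not false or ( And or And )
not false or ( Not or And )
not false or ( r or And )
not false or ( r or Not )
not false or ( r or ( Or ) )
not false or ( r or ( And ) )
not false or ( r or ( Not ) )
not false or ( r or ( r ) )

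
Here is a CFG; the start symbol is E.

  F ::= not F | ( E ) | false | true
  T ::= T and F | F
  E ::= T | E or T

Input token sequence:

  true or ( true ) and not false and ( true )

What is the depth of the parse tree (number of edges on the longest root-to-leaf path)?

[E [E [T [F true]]] or [T [T [T [F ( [E [T [F true]]] )]] and [F not [F false]]] and [F ( [E [T [F true]]] )]]]

8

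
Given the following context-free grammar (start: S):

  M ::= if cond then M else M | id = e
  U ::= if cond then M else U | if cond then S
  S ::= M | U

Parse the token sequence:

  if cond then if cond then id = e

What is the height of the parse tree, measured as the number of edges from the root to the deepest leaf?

6

[S [U if cond then [S [U if cond then [S [M id = e]]]]]]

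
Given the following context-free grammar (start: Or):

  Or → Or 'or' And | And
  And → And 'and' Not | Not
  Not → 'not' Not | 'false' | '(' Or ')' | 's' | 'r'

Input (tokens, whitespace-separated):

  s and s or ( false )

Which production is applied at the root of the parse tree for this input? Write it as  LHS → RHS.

[Or [Or [And [And [Not s]] and [Not s]]] or [And [Not ( [Or [And [Not false]]] )]]]

Or → Or 'or' And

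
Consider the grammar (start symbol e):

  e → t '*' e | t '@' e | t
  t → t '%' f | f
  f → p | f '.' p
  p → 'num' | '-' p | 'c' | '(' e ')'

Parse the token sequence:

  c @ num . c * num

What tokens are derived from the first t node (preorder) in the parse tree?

c

[e [t [f [p c]]] @ [e [t [f [f [p num]] . [p c]]] * [e [t [f [p num]]]]]]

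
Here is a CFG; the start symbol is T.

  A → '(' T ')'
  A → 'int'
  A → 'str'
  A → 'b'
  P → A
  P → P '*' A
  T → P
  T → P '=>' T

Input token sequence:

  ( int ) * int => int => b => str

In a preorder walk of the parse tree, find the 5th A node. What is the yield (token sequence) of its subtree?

b

[T [P [P [A ( [T [P [A int]]] )]] * [A int]] => [T [P [A int]] => [T [P [A b]] => [T [P [A str]]]]]]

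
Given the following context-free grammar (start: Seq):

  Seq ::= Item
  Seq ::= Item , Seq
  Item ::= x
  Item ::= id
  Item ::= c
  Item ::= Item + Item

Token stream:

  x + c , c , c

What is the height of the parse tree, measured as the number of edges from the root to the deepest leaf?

[Seq [Item [Item x] + [Item c]] , [Seq [Item c] , [Seq [Item c]]]]

4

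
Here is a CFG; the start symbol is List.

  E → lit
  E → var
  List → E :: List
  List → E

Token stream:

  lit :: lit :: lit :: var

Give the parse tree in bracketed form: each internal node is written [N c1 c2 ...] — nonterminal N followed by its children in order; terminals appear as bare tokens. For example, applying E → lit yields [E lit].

[List [E lit] :: [List [E lit] :: [List [E lit] :: [List [E var]]]]]

List
E :: List
lit :: List
lit :: E :: List
lit :: lit :: List
lit :: lit :: E :: List
lit :: lit :: lit :: List
lit :: lit :: lit :: E
lit :: lit :: lit :: var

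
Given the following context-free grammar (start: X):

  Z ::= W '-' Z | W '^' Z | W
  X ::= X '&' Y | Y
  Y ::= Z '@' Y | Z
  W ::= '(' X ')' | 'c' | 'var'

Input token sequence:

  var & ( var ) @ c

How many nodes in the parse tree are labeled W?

4

[X [X [Y [Z [W var]]]] & [Y [Z [W ( [X [Y [Z [W var]]]] )]] @ [Y [Z [W c]]]]]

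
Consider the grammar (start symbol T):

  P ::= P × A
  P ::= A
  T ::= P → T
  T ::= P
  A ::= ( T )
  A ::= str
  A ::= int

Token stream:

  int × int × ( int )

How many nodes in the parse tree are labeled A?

4

[T [P [P [P [A int]] × [A int]] × [A ( [T [P [A int]]] )]]]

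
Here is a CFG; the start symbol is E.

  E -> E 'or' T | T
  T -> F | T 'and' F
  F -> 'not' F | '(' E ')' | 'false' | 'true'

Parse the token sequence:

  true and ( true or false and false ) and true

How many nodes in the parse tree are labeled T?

6

[E [T [T [T [F true]] and [F ( [E [E [T [F true]]] or [T [T [F false]] and [F false]]] )]] and [F true]]]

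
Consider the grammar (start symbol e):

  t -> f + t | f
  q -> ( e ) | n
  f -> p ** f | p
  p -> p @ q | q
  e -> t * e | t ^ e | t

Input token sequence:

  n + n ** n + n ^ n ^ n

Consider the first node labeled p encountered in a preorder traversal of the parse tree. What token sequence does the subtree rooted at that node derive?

n

[e [t [f [p [q n]]] + [t [f [p [q n]] ** [f [p [q n]]]] + [t [f [p [q n]]]]]] ^ [e [t [f [p [q n]]]] ^ [e [t [f [p [q n]]]]]]]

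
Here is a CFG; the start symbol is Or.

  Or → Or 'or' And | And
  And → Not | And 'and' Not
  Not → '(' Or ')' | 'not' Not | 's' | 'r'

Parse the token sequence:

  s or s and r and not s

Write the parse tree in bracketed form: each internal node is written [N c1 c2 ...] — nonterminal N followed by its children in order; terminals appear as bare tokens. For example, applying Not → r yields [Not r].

Or
Or or And
And or And
Not or And
s or And
s or And and Not
s or And and Not and Not
s or Not and Not and Not
s or s and Not and Not
s or s and r and Not
s or s and r and not Not
s or s and r and not s

[Or [Or [And [Not s]]] or [And [And [And [Not s]] and [Not r]] and [Not not [Not s]]]]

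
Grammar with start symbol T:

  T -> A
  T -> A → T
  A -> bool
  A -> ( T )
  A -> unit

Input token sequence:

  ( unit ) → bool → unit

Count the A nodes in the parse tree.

4

[T [A ( [T [A unit]] )] → [T [A bool] → [T [A unit]]]]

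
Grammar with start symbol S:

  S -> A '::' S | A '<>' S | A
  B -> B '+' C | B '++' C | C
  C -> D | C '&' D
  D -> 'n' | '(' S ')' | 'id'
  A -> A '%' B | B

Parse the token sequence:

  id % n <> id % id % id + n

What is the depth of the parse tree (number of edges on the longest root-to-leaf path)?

[S [A [A [B [C [D id]]]] % [B [C [D n]]]] <> [S [A [A [A [B [C [D id]]]] % [B [C [D id]]]] % [B [B [C [D id]]] + [C [D n]]]]]]

8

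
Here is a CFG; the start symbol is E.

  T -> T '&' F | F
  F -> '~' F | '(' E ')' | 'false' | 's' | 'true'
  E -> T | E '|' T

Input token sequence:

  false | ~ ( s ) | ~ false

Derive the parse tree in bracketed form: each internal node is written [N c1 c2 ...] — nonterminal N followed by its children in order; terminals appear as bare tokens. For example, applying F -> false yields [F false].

E
E | T
E | T | T
T | T | T
F | T | T
false | T | T
false | F | T
false | ~ F | T
false | ~ ( E ) | T
false | ~ ( T ) | T
false | ~ ( F ) | T
false | ~ ( s ) | T
false | ~ ( s ) | F
false | ~ ( s ) | ~ F
false | ~ ( s ) | ~ false

[E [E [E [T [F false]]] | [T [F ~ [F ( [E [T [F s]]] )]]]] | [T [F ~ [F false]]]]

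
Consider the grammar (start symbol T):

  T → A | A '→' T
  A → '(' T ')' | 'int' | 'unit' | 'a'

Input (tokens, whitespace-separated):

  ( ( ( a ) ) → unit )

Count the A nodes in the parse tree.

[T [A ( [T [A ( [T [A ( [T [A a]] )]] )] → [T [A unit]]] )]]

5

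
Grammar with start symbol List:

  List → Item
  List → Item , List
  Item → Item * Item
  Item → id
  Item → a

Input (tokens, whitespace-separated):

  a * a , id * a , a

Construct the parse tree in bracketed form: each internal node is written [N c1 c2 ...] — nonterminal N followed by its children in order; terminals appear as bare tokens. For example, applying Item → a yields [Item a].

[List [Item [Item a] * [Item a]] , [List [Item [Item id] * [Item a]] , [List [Item a]]]]

List
Item , List
Item * Item , List
a * Item , List
a * a , List
a * a , Item , List
a * a , Item * Item , List
a * a , id * Item , List
a * a , id * a , List
a * a , id * a , Item
a * a , id * a , a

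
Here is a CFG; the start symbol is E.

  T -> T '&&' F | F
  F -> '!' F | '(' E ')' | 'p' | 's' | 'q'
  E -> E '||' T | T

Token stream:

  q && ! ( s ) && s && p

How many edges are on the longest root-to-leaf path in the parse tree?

9

[E [T [T [T [T [F q]] && [F ! [F ( [E [T [F s]]] )]]] && [F s]] && [F p]]]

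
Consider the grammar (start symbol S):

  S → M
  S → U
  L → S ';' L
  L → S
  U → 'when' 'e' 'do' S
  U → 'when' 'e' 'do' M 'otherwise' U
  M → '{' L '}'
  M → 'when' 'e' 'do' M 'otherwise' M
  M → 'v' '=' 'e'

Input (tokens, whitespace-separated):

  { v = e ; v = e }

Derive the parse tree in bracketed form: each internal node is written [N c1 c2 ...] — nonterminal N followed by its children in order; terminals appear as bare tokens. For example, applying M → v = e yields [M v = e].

[S [M { [L [S [M v = e]] ; [L [S [M v = e]]]] }]]

S
M
{ L }
{ S ; L }
{ M ; L }
{ v = e ; L }
{ v = e ; S }
{ v = e ; M }
{ v = e ; v = e }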